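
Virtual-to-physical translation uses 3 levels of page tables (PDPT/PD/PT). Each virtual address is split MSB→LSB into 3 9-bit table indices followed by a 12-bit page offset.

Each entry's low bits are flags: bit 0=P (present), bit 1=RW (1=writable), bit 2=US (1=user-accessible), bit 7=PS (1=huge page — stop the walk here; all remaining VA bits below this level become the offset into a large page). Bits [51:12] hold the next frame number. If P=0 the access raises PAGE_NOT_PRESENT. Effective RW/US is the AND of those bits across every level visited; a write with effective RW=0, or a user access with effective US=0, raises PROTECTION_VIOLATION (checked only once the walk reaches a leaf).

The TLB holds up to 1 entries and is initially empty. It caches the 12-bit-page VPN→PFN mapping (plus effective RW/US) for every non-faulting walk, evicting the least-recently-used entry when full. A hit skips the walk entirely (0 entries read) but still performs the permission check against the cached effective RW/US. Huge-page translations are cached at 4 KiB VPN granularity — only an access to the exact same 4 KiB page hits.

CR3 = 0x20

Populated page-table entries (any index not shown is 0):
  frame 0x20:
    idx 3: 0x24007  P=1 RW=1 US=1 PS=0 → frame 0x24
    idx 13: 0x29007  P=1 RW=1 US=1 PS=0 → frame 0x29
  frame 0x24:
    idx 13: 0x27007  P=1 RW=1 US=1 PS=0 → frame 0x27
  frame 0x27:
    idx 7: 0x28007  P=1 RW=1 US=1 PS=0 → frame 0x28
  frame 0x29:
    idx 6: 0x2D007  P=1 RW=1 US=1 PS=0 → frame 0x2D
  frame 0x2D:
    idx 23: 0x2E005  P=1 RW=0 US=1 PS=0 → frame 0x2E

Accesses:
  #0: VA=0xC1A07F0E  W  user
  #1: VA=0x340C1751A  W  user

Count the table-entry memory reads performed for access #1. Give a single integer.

Trace:
#0 VA=0xC1A07F0E (w,user):
  [0] read 0x20 idx=3: raw=0x24007 flags P=1 W=1 U=1 S=0
  [1] read 0x24 idx=13: raw=0x27007 flags P=1 W=1 U=1 S=0
  [2] read 0x27 idx=7: raw=0x28007 flags P=1 W=1 U=1 S=0
  ⇒ phys 0x28F0E  [3 reads]
#1 VA=0x340C1751A (w,user):
  [0] read 0x20 idx=13: raw=0x29007 flags P=1 W=1 U=1 S=0
  [1] read 0x29 idx=6: raw=0x2D007 flags P=1 W=1 U=1 S=0
  [2] read 0x2D idx=23: raw=0x2E005 flags P=1 W=0 U=1 S=0
  ⇒ fault: PROTECTION_VIOLATION  — 3 lookups

Entries read for #1: 3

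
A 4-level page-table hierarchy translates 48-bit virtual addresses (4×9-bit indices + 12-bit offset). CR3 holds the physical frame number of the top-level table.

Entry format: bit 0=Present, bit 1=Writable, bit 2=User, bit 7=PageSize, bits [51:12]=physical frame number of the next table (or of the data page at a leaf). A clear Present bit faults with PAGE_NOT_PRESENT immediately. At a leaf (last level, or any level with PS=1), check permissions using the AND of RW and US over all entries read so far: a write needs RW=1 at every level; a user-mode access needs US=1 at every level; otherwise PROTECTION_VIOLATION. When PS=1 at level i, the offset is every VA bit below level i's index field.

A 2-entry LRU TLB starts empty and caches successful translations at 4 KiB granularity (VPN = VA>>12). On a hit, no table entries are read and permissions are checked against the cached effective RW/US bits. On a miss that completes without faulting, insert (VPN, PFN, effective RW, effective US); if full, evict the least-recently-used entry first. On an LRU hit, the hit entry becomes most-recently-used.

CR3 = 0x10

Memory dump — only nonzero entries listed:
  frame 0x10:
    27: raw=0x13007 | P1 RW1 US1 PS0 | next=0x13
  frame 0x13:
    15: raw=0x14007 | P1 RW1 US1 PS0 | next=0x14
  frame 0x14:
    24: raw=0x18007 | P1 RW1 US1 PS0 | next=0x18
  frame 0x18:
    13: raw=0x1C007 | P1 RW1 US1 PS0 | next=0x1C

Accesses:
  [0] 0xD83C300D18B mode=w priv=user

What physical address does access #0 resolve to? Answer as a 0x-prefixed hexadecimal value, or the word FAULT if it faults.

Walk each access:
#0 VA=0xD83C300D18B (w,user):
  [0] read 0x10 idx=27: raw=0x13007 flags P=1 W=1 U=1 S=0
  [1] read 0x13 idx=15: raw=0x14007 flags P=1 W=1 U=1 S=0
  [2] read 0x14 idx=24: raw=0x18007 flags P=1 W=1 U=1 S=0
  [3] read 0x18 idx=13: raw=0x1C007 flags P=1 W=1 U=1 S=0
  → PA=0x1C18B  (4 entries read)

Access #0 PA: 0x1C18B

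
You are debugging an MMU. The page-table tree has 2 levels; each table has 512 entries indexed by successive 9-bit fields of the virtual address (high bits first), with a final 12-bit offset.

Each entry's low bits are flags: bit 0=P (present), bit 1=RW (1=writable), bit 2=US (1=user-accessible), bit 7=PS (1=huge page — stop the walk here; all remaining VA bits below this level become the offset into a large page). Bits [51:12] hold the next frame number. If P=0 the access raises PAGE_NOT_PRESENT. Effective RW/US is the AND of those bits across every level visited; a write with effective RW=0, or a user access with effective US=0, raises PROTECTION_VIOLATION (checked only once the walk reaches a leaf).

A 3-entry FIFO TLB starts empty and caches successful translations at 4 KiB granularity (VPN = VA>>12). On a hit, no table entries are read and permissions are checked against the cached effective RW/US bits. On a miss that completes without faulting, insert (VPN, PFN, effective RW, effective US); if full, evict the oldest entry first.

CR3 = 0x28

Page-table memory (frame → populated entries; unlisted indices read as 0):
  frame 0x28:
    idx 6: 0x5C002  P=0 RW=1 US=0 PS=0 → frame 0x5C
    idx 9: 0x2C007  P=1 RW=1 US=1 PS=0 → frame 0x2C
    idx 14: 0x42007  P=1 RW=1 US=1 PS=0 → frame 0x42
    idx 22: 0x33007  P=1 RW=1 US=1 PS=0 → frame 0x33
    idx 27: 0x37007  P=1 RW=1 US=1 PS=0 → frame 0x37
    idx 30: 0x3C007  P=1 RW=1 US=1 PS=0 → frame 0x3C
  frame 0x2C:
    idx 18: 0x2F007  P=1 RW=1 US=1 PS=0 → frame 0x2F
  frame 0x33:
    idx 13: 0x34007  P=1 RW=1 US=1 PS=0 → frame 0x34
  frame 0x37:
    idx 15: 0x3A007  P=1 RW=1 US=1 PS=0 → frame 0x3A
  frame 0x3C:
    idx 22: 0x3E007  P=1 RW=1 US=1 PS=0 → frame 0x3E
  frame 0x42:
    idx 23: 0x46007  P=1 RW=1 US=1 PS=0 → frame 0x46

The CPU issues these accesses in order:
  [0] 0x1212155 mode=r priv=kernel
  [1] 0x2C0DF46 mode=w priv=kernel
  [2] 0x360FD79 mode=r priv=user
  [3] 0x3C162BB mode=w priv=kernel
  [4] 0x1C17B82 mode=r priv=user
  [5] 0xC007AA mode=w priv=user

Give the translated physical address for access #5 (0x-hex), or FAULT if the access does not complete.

Walk each access:
#0 VA=0x1212155 (r,kernel):
  L0 @0x28[9] → 0x2C007  P=1,RW=1,US=1,PS=0
  L1 @0x2C[18] → 0x2F007  P=1,RW=1,US=1,PS=0
  → PA=0x2F155  (2 entries read)
#1 VA=0x2C0DF46 (w,kernel):
  L0 @0x28[22] → 0x33007  P=1,RW=1,US=1,PS=0
  L1 @0x33[13] → 0x34007  P=1,RW=1,US=1,PS=0
  → PA=0x34F46  (2 entries read)
#2 VA=0x360FD79 (r,user):
  L0 @0x28[27] → 0x37007  P=1,RW=1,US=1,PS=0
  L1 @0x37[15] → 0x3A007  P=1,RW=1,US=1,PS=0
  → PA=0x3AD79  (2 entries read)
#3 VA=0x3C162BB (w,kernel):
  L0 @0x28[30] → 0x3C007  P=1,RW=1,US=1,PS=0
  L1 @0x3C[22] → 0x3E007  P=1,RW=1,US=1,PS=0
  → PA=0x3E2BB  (2 entries read)
#4 VA=0x1C17B82 (r,user):
  L0 @0x28[14] → 0x42007  P=1,RW=1,US=1,PS=0
  L1 @0x42[23] → 0x46007  P=1,RW=1,US=1,PS=0
  → PA=0x46B82  (2 entries read)
#5 VA=0xC007AA (w,user):
  L0 @0x28[6] → 0x5C002  P=0,RW=1,US=0,PS=0
  → PAGE_NOT_PRESENT  (1 entries read)

Access #5 PA: FAULT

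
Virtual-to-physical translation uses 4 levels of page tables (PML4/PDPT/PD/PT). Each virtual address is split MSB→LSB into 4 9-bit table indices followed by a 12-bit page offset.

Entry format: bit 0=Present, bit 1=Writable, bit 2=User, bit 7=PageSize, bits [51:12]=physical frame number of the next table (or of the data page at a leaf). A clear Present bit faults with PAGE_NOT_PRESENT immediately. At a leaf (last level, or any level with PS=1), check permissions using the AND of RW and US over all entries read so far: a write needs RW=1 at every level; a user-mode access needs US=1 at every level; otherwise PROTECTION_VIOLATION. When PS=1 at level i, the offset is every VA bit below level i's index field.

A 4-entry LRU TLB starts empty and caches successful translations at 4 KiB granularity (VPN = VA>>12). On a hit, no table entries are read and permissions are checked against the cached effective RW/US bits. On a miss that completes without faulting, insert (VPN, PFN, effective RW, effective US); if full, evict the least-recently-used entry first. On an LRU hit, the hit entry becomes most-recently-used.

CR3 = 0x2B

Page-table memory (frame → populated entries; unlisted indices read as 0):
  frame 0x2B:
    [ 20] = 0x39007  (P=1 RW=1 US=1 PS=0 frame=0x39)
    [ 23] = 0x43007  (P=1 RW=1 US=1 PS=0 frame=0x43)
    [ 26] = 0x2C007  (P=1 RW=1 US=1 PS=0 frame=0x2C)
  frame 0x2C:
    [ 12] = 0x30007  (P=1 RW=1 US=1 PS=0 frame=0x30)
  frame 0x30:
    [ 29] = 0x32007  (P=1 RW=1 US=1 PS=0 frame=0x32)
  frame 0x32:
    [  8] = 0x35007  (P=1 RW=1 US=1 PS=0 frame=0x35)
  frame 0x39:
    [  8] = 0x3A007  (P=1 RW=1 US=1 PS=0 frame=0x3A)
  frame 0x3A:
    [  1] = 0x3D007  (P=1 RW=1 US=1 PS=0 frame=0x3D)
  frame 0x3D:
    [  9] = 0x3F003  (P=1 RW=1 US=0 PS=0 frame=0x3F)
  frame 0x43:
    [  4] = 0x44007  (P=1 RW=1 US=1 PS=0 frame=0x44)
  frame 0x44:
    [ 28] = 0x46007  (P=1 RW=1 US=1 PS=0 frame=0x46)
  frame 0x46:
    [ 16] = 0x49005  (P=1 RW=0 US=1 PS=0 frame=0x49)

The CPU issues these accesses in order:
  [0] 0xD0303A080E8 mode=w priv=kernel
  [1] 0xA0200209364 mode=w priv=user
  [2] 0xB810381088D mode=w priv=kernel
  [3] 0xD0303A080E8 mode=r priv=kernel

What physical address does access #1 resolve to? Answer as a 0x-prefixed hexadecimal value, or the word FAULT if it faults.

Per-access translation:
#0 VA=0xD0303A080E8 (w,kernel):
  L0 @0x2B[26] → 0x2C007  P=1,RW=1,US=1,PS=0
  L1 @0x2C[12] → 0x30007  P=1,RW=1,US=1,PS=0
  L2 @0x30[29] → 0x32007  P=1,RW=1,US=1,PS=0
  L3 @0x32[8] → 0x35007  P=1,RW=1,US=1,PS=0
  → PA=0x350E8  (4 entries read)
#1 VA=0xA0200209364 (w,user):
  L0 @0x2B[20] → 0x39007  P=1,RW=1,US=1,PS=0
  L1 @0x39[8] → 0x3A007  P=1,RW=1,US=1,PS=0
  L2 @0x3A[1] → 0x3D007  P=1,RW=1,US=1,PS=0
  L3 @0x3D[9] → 0x3F003  P=1,RW=1,US=0,PS=0
  → PROTECTION_VIOLATION  (4 entries read)
#2 VA=0xB810381088D (w,kernel):
  L0 @0x2B[23] → 0x43007  P=1,RW=1,US=1,PS=0
  L1 @0x43[4] → 0x44007  P=1,RW=1,US=1,PS=0
  L2 @0x44[28] → 0x46007  P=1,RW=1,US=1,PS=0
  L3 @0x46[16] → 0x49005  P=1,RW=0,US=1,PS=0
  → PROTECTION_VIOLATION  (4 entries read)
#3 VA=0xD0303A080E8 (r,kernel):
  TLB hit vpn=0xD0303A08 → PA=0x350E8

Access #1 PA: FAULT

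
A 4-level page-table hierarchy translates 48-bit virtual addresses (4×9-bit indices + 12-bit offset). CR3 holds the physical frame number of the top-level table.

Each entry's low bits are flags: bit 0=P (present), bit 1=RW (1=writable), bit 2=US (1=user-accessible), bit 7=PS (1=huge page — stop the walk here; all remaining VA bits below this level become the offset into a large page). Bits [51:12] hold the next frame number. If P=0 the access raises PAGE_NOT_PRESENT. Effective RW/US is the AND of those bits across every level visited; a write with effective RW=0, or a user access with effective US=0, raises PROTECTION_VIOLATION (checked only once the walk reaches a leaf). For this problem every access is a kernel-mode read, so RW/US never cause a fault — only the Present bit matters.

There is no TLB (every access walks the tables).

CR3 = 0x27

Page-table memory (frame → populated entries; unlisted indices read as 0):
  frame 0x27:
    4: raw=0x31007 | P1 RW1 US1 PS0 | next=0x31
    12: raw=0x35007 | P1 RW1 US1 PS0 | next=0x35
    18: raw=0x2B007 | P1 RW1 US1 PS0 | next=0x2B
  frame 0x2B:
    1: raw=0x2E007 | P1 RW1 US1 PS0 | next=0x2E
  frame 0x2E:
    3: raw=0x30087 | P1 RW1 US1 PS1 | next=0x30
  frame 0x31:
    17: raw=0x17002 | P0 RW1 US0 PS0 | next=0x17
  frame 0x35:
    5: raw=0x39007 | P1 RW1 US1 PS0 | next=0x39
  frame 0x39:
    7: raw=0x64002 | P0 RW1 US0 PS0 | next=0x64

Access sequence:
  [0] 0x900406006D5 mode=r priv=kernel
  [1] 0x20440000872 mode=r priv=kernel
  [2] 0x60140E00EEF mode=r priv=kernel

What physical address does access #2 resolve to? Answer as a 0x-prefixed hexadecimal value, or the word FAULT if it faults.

Trace:
#0 VA=0x900406006D5 (r,kernel):
  lvl0: tbl 0x27, slot 18 ⇒ 0x2B007 (P1/RW1/US1/PS0)
  lvl1: tbl 0x2B, slot 1 ⇒ 0x2E007 (P1/RW1/US1/PS0)
  lvl2: tbl 0x2E, slot 3 ⇒ 0x30087 (P1/RW1/US1/PS1)
  → PA=0x306D5 (huge @L2)  (3 entries read)
#1 VA=0x20440000872 (r,kernel):
  lvl0: tbl 0x27, slot 4 ⇒ 0x31007 (P1/RW1/US1/PS0)
  lvl1: tbl 0x31, slot 17 ⇒ 0x17002 (P0/RW1/US0/PS0)
  ✗ PAGE_NOT_PRESENT  [2 reads]
#2 VA=0x60140E00EEF (r,kernel):
  lvl0: tbl 0x27, slot 12 ⇒ 0x35007 (P1/RW1/US1/PS0)
  lvl1: tbl 0x35, slot 5 ⇒ 0x39007 (P1/RW1/US1/PS0)
  lvl2: tbl 0x39, slot 7 ⇒ 0x64002 (P0/RW1/US0/PS0)
  ✗ PAGE_NOT_PRESENT  [3 reads]

Access #2 PA: FAULT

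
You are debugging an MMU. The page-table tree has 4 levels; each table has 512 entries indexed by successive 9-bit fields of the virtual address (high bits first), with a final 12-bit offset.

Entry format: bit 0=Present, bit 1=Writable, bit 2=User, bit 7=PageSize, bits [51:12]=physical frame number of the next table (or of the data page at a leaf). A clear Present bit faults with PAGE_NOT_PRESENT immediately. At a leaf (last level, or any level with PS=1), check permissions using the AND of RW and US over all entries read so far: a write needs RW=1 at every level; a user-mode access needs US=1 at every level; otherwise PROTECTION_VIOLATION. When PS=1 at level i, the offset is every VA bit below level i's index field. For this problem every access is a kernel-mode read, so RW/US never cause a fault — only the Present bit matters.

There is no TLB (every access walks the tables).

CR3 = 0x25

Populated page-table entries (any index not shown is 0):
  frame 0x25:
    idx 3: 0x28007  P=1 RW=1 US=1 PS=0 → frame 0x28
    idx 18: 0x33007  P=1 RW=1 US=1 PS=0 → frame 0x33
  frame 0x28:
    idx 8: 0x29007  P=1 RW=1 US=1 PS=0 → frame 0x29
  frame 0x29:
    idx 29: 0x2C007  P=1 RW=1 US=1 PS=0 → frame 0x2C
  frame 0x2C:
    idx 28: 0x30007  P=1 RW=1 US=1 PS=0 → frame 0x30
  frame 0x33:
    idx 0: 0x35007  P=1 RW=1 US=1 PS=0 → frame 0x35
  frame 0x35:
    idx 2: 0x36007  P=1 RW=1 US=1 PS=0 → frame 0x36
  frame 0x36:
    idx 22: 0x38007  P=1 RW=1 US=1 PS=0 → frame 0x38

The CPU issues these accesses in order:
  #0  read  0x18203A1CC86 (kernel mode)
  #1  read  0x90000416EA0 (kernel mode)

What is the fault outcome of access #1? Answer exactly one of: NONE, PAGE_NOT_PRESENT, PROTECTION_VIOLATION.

Per-access translation:
#0 VA=0x18203A1CC86 (r,kernel):
  L0 @0x25[3] → 0x28007  P=1,RW=1,US=1,PS=0
  L1 @0x28[8] → 0x29007  P=1,RW=1,US=1,PS=0
  L2 @0x29[29] → 0x2C007  P=1,RW=1,US=1,PS=0
  L3 @0x2C[28] → 0x30007  P=1,RW=1,US=1,PS=0
  ⇒ phys 0x30C86  [4 reads]
#1 VA=0x90000416EA0 (r,kernel):
  L0 @0x25[18] → 0x33007  P=1,RW=1,US=1,PS=0
  L1 @0x33[0] → 0x35007  P=1,RW=1,US=1,PS=0
  L2 @0x35[2] → 0x36007  P=1,RW=1,US=1,PS=0
  L3 @0x36[22] → 0x38007  P=1,RW=1,US=1,PS=0
  ⇒ phys 0x38EA0  [4 reads]

Access #1 fault: NONE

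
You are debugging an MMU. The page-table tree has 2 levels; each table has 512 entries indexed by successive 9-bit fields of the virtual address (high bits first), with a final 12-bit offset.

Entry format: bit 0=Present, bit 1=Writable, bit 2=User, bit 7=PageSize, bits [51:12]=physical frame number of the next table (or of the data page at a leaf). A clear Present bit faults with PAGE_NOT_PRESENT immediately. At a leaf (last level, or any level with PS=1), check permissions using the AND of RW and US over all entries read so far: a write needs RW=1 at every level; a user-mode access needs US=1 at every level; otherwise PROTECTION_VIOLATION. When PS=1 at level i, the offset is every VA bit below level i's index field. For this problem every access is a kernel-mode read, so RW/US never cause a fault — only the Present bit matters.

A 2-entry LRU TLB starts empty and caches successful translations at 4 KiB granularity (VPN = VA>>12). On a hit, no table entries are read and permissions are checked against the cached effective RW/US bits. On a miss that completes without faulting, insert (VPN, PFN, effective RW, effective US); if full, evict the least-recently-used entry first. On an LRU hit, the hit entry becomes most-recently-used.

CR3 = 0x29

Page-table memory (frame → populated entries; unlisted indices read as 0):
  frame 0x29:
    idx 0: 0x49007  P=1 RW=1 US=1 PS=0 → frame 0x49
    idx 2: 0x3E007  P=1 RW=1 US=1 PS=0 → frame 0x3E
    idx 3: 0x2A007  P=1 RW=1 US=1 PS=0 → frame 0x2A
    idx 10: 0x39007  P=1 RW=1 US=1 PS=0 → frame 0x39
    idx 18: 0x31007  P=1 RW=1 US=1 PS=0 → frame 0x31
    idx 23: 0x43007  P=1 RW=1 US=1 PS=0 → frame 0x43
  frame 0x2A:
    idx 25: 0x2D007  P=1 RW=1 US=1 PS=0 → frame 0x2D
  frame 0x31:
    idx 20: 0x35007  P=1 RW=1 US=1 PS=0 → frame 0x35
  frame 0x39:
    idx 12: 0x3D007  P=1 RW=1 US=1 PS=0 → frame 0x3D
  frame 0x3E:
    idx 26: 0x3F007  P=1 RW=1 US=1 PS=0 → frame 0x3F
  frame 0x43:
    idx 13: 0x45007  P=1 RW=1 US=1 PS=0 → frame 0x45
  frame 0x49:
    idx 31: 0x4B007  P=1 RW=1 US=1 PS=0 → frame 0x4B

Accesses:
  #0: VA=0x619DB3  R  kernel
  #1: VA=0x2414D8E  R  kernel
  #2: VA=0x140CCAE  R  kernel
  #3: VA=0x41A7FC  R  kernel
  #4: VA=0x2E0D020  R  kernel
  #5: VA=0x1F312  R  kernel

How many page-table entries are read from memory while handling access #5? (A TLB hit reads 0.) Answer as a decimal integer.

Per-access translation:
#0 VA=0x619DB3 (r,kernel):
  L0: frame=0x29 idx=3 entry=0x2A007 [P=1 RW=1 US=1 PS=0]
  L1: frame=0x2A idx=25 entry=0x2D007 [P=1 RW=1 US=1 PS=0]
  ⇒ phys 0x2DDB3  [2 reads]
#1 VA=0x2414D8E (r,kernel):
  L0: frame=0x29 idx=18 entry=0x31007 [P=1 RW=1 US=1 PS=0]
  L1: frame=0x31 idx=20 entry=0x35007 [P=1 RW=1 US=1 PS=0]
  ⇒ phys 0x35D8E  [2 reads]
#2 VA=0x140CCAE (r,kernel):
  L0: frame=0x29 idx=10 entry=0x39007 [P=1 RW=1 US=1 PS=0]
  L1: frame=0x39 idx=12 entry=0x3D007 [P=1 RW=1 US=1 PS=0]
  ⇒ phys 0x3DCAE  [2 reads]
#3 VA=0x41A7FC (r,kernel):
  L0: frame=0x29 idx=2 entry=0x3E007 [P=1 RW=1 US=1 PS=0]
  L1: frame=0x3E idx=26 entry=0x3F007 [P=1 RW=1 US=1 PS=0]
  ⇒ phys 0x3F7FC  [2 reads]
#4 VA=0x2E0D020 (r,kernel):
  L0: frame=0x29 idx=23 entry=0x43007 [P=1 RW=1 US=1 PS=0]
  L1: frame=0x43 idx=13 entry=0x45007 [P=1 RW=1 US=1 PS=0]
  ⇒ phys 0x45020  [2 reads]
#5 VA=0x1F312 (r,kernel):
  L0: frame=0x29 idx=0 entry=0x49007 [P=1 RW=1 US=1 PS=0]
  L1: frame=0x49 idx=31 entry=0x4B007 [P=1 RW=1 US=1 PS=0]
  ⇒ phys 0x4B312  [2 reads]

Entries read for #5: 2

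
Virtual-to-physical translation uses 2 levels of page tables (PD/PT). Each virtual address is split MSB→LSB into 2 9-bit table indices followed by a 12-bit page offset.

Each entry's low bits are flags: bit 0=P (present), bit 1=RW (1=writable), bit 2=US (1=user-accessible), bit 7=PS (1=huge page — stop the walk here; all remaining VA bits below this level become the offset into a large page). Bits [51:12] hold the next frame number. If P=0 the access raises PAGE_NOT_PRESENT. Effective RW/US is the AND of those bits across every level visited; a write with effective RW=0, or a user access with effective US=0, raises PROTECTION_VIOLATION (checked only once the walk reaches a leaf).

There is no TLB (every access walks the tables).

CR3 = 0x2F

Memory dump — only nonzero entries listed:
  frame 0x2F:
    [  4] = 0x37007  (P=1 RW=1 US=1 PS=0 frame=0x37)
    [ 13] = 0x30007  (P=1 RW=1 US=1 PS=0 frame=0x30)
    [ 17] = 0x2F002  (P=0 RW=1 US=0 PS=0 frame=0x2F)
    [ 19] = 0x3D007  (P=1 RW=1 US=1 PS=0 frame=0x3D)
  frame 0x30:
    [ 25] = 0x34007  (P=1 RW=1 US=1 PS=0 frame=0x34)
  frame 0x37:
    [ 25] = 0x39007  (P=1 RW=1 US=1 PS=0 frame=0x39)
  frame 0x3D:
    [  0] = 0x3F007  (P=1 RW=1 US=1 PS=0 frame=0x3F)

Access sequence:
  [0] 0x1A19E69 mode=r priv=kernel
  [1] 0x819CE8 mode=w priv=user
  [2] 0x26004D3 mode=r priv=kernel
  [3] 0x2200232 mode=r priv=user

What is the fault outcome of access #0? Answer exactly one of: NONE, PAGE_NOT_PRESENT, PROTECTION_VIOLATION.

Walk each access:
#0 VA=0x1A19E69 (r,kernel):
  [0] read 0x2F idx=13: raw=0x30007 flags P=1 W=1 U=1 S=0
  [1] read 0x30 idx=25: raw=0x34007 flags P=1 W=1 U=1 S=0
  → PA=0x34E69  (2 entries read)
#1 VA=0x819CE8 (w,user):
  [0] read 0x2F idx=4: raw=0x37007 flags P=1 W=1 U=1 S=0
  [1] read 0x37 idx=25: raw=0x39007 flags P=1 W=1 U=1 S=0
  → PA=0x39CE8  (2 entries read)
#2 VA=0x26004D3 (r,kernel):
  [0] read 0x2F idx=19: raw=0x3D007 flags P=1 W=1 U=1 S=0
  [1] read 0x3D idx=0: raw=0x3F007 flags P=1 W=1 U=1 S=0
  → PA=0x3F4D3  (2 entries read)
#3 VA=0x2200232 (r,user):
  [0] read 0x2F idx=17: raw=0x2F002 flags P=0 W=1 U=0 S=0
  ⇒ fault: PAGE_NOT_PRESENT  — 1 lookups

Access #0 fault: NONE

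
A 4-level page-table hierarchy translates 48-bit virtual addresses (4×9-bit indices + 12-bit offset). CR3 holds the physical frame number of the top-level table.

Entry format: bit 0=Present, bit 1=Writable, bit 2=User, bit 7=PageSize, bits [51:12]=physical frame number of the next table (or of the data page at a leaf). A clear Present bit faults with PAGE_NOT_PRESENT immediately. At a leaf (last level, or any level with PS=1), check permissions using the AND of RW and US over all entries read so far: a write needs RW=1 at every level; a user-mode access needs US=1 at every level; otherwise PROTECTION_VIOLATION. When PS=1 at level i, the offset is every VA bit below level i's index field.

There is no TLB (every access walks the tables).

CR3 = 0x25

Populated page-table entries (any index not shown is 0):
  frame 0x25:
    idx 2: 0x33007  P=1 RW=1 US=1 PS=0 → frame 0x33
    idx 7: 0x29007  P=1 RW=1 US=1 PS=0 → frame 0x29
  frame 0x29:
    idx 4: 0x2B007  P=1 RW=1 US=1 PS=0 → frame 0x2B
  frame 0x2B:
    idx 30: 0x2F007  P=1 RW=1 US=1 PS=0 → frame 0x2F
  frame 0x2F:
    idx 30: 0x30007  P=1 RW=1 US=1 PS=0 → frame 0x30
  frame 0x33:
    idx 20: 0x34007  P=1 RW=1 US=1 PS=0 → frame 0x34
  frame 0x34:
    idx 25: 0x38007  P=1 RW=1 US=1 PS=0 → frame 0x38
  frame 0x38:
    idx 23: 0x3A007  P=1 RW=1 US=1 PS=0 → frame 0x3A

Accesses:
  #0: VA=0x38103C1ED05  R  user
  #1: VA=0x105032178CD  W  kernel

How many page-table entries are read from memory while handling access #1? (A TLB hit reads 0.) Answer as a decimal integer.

Walk each access:
#0 VA=0x38103C1ED05 (r,user):
  lvl0: tbl 0x25, slot 7 ⇒ 0x29007 (P1/RW1/US1/PS0)
  lvl1: tbl 0x29, slot 4 ⇒ 0x2B007 (P1/RW1/US1/PS0)
  lvl2: tbl 0x2B, slot 30 ⇒ 0x2F007 (P1/RW1/US1/PS0)
  lvl3: tbl 0x2F, slot 30 ⇒ 0x30007 (P1/RW1/US1/PS0)
  ⇒ phys 0x30D05  [4 reads]
#1 VA=0x105032178CD (w,kernel):
  lvl0: tbl 0x25, slot 2 ⇒ 0x33007 (P1/RW1/US1/PS0)
  lvl1: tbl 0x33, slot 20 ⇒ 0x34007 (P1/RW1/US1/PS0)
  lvl2: tbl 0x34, slot 25 ⇒ 0x38007 (P1/RW1/US1/PS0)
  lvl3: tbl 0x38, slot 23 ⇒ 0x3A007 (P1/RW1/US1/PS0)
  ⇒ phys 0x3A8CD  [4 reads]

Entries read for #1: 4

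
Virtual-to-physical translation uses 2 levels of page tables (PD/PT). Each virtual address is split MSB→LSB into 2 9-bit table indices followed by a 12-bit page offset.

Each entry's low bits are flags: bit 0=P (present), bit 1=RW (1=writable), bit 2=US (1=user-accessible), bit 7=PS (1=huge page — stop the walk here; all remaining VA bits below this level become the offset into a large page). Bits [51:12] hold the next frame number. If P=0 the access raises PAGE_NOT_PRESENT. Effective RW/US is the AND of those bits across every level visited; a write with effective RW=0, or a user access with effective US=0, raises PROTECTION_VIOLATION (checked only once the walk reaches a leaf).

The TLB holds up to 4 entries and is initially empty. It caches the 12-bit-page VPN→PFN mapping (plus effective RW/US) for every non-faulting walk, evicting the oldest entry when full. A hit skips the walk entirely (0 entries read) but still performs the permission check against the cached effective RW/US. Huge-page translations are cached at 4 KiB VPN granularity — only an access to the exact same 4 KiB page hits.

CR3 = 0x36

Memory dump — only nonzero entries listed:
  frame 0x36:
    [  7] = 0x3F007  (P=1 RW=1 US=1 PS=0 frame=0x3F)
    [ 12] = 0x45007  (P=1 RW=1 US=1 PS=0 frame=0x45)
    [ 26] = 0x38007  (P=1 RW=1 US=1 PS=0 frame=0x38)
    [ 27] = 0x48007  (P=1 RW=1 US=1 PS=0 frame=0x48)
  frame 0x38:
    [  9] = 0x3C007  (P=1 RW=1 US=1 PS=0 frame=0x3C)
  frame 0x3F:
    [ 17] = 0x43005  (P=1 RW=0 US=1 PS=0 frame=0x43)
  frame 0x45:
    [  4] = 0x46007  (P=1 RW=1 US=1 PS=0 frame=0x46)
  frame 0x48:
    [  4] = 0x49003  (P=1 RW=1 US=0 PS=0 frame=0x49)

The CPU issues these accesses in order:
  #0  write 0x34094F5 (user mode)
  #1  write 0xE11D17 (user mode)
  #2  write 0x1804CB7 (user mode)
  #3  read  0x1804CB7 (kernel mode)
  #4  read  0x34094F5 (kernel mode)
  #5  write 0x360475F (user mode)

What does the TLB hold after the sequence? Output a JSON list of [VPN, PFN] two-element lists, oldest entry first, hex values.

Per-access translation:
#0 VA=0x34094F5 (w,user):
  [0] read 0x36 idx=26: raw=0x38007 flags P=1 W=1 U=1 S=0
  [1] read 0x38 idx=9: raw=0x3C007 flags P=1 W=1 U=1 S=0
  ✓ 0x3C4F5  — 2 lookups
#1 VA=0xE11D17 (w,user):
  [0] read 0x36 idx=7: raw=0x3F007 flags P=1 W=1 U=1 S=0
  [1] read 0x3F idx=17: raw=0x43005 flags P=1 W=0 U=1 S=0
  ⇒ fault: PROTECTION_VIOLATION  — 2 lookups
#2 VA=0x1804CB7 (w,user):
  [0] read 0x36 idx=12: raw=0x45007 flags P=1 W=1 U=1 S=0
  [1] read 0x45 idx=4: raw=0x46007 flags P=1 W=1 U=1 S=0
  ✓ 0x46CB7  — 2 lookups
#3 VA=0x1804CB7 (r,kernel):
  TLB hit vpn=0x1804 → PA=0x46CB7
#4 VA=0x34094F5 (r,kernel):
  TLB hit vpn=0x3409 → PA=0x3C4F5
#5 VA=0x360475F (w,user):
  [0] read 0x36 idx=27: raw=0x48007 flags P=1 W=1 U=1 S=0
  [1] read 0x48 idx=4: raw=0x49003 flags P=1 W=1 U=0 S=0
  ⇒ fault: PROTECTION_VIOLATION  — 2 lookups

TLB: [["0x3409", "0x3C"], ["0x1804", "0x46"]]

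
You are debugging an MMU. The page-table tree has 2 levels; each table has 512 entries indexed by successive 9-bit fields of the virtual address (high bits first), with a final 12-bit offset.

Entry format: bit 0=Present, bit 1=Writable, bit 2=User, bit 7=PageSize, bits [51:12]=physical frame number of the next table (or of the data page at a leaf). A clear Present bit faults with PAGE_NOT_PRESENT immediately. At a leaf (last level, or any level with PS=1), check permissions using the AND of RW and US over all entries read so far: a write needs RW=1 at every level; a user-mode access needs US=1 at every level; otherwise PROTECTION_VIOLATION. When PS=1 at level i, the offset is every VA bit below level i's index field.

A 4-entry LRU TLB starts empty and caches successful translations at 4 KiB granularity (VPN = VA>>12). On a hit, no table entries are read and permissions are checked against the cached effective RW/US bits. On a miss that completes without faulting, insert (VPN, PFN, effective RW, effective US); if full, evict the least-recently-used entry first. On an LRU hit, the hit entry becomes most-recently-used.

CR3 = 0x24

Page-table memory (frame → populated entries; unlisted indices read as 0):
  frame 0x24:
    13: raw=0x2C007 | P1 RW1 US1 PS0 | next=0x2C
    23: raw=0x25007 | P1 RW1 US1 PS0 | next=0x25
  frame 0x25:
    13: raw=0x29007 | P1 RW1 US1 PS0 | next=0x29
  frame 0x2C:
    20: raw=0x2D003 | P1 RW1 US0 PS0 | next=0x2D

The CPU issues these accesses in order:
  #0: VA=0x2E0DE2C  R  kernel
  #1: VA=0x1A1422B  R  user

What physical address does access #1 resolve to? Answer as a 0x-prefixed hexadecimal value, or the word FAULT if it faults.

Walk each access:
#0 VA=0x2E0DE2C (r,kernel):
  [0] read 0x24 idx=23: raw=0x25007 flags P=1 W=1 U=1 S=0
  [1] read 0x25 idx=13: raw=0x29007 flags P=1 W=1 U=1 S=0
  ⇒ phys 0x29E2C  [2 reads]
#1 VA=0x1A1422B (r,user):
  [0] read 0x24 idx=13: raw=0x2C007 flags P=1 W=1 U=1 S=0
  [1] read 0x2C idx=20: raw=0x2D003 flags P=1 W=1 U=0 S=0
  → PROTECTION_VIOLATION  (2 entries read)

Access #1 PA: FAULT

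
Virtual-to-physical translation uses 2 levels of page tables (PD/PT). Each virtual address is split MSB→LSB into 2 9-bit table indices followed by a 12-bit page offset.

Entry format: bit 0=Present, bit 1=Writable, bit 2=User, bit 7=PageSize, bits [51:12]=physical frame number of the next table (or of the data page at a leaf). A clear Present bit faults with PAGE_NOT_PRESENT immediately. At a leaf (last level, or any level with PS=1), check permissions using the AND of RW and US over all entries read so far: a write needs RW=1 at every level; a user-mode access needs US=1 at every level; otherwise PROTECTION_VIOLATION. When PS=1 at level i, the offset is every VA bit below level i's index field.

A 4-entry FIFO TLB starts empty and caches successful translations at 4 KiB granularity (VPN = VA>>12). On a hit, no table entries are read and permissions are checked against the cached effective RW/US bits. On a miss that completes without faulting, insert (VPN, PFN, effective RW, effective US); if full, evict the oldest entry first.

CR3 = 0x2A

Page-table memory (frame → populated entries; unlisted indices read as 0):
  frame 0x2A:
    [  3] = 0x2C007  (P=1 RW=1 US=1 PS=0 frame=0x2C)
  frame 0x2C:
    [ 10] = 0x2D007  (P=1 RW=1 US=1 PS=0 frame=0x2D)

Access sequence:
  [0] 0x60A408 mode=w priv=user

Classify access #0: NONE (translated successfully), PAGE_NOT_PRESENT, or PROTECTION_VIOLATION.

Per-access translation:
#0 VA=0x60A408 (w,user):
  [0] read 0x2A idx=3: raw=0x2C007 flags P=1 W=1 U=1 S=0
  [1] read 0x2C idx=10: raw=0x2D007 flags P=1 W=1 U=1 S=0
  → PA=0x2D408  (2 entries read)

Access #0 fault: NONE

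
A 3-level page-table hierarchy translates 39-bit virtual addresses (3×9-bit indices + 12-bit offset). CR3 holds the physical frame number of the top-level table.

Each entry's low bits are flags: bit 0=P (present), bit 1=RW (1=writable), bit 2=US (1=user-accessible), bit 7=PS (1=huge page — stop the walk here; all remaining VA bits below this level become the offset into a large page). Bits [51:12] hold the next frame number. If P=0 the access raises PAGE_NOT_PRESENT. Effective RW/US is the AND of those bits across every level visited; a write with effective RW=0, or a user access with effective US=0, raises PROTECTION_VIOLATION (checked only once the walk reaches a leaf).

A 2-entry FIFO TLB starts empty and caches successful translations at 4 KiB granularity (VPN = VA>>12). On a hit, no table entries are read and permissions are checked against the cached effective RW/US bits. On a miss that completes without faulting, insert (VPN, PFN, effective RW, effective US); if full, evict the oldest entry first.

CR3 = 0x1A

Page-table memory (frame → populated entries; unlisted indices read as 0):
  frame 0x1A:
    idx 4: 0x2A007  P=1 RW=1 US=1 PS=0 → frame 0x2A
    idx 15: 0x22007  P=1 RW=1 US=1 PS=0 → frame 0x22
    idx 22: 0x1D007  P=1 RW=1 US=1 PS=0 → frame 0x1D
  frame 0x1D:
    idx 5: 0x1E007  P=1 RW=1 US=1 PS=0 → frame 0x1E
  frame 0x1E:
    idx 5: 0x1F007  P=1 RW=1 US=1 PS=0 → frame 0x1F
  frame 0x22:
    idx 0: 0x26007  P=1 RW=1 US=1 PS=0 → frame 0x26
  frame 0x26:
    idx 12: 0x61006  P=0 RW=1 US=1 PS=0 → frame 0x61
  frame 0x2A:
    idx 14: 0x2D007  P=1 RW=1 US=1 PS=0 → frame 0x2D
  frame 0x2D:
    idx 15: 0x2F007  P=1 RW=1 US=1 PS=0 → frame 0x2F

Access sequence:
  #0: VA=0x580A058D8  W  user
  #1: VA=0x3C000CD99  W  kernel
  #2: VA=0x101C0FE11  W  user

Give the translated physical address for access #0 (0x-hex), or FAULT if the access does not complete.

Walk each access:
#0 VA=0x580A058D8 (w,user):
  lvl0: tbl 0x1A, slot 22 ⇒ 0x1D007 (P1/RW1/US1/PS0)
  lvl1: tbl 0x1D, slot 5 ⇒ 0x1E007 (P1/RW1/US1/PS0)
  lvl2: tbl 0x1E, slot 5 ⇒ 0x1F007 (P1/RW1/US1/PS0)
  ⇒ phys 0x1F8D8  [3 reads]
#1 VA=0x3C000CD99 (w,kernel):
  lvl0: tbl 0x1A, slot 15 ⇒ 0x22007 (P1/RW1/US1/PS0)
  lvl1: tbl 0x22, slot 0 ⇒ 0x26007 (P1/RW1/US1/PS0)
  lvl2: tbl 0x26, slot 12 ⇒ 0x61006 (P0/RW1/US1/PS0)
  ⇒ fault: PAGE_NOT_PRESENT  — 3 lookups
#2 VA=0x101C0FE11 (w,user):
  lvl0: tbl 0x1A, slot 4 ⇒ 0x2A007 (P1/RW1/US1/PS0)
  lvl1: tbl 0x2A, slot 14 ⇒ 0x2D007 (P1/RW1/US1/PS0)
  lvl2: tbl 0x2D, slot 15 ⇒ 0x2F007 (P1/RW1/US1/PS0)
  ⇒ phys 0x2FE11  [3 reads]

Access #0 PA: 0x1F8D8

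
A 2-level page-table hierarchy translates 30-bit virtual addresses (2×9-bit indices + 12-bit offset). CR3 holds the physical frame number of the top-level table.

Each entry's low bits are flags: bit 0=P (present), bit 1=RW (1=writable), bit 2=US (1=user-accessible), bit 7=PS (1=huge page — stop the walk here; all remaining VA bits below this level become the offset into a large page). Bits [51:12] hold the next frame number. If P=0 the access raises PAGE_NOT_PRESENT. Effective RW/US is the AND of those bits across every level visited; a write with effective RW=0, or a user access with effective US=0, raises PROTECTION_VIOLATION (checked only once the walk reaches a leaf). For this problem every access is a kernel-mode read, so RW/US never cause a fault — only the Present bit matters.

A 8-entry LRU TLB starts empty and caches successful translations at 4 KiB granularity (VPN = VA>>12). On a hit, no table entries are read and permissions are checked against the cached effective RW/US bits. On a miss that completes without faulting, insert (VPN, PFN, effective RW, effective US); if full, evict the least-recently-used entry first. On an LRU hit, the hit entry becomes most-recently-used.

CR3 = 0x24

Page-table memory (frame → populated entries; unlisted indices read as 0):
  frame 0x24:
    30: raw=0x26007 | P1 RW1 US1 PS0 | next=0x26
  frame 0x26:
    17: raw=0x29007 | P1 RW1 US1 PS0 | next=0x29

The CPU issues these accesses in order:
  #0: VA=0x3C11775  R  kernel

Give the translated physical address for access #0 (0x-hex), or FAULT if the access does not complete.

Per-access translation:
#0 VA=0x3C11775 (r,kernel):
  [0] read 0x24 idx=30: raw=0x26007 flags P=1 W=1 U=1 S=0
  [1] read 0x26 idx=17: raw=0x29007 flags P=1 W=1 U=1 S=0
  ⇒ phys 0x29775  [2 reads]

Access #0 PA: 0x29775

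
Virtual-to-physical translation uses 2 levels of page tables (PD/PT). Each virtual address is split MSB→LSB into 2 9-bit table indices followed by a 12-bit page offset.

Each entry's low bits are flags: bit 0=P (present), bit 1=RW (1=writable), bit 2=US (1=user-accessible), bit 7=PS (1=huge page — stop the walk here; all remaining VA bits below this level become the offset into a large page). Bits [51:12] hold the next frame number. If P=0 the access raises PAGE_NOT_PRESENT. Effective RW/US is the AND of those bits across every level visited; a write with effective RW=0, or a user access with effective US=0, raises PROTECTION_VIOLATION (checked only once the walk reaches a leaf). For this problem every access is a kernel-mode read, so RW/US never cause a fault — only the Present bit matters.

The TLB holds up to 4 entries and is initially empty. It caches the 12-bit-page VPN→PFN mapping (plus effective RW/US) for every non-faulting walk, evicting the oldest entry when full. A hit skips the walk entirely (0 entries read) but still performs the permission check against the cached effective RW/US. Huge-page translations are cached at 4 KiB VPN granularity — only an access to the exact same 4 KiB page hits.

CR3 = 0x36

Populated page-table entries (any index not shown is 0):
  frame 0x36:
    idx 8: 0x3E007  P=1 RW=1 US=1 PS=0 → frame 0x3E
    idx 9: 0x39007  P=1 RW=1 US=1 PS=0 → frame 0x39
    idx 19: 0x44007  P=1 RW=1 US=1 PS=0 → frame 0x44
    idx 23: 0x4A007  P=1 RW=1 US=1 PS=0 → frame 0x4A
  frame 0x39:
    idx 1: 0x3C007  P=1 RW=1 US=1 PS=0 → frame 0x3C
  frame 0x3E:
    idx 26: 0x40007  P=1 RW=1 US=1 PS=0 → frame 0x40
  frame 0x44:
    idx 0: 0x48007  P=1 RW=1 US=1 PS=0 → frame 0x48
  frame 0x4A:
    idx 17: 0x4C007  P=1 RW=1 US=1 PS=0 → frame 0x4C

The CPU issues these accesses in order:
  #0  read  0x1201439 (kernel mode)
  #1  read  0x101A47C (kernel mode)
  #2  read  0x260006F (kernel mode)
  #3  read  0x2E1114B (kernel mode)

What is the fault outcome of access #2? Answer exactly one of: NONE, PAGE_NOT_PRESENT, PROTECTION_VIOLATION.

Per-access translation:
#0 VA=0x1201439 (r,kernel):
  L0 @0x36[9] → 0x39007  P=1,RW=1,US=1,PS=0
  L1 @0x39[1] → 0x3C007  P=1,RW=1,US=1,PS=0
  → PA=0x3C439  (2 entries read)
#1 VA=0x101A47C (r,kernel):
  L0 @0x36[8] → 0x3E007  P=1,RW=1,US=1,PS=0
  L1 @0x3E[26] → 0x40007  P=1,RW=1,US=1,PS=0
  → PA=0x4047C  (2 entries read)
#2 VA=0x260006F (r,kernel):
  L0 @0x36[19] → 0x44007  P=1,RW=1,US=1,PS=0
  L1 @0x44[0] → 0x48007  P=1,RW=1,US=1,PS=0
  → PA=0x4806F  (2 entries read)
#3 VA=0x2E1114B (r,kernel):
  L0 @0x36[23] → 0x4A007  P=1,RW=1,US=1,PS=0
  L1 @0x4A[17] → 0x4C007  P=1,RW=1,US=1,PS=0
  → PA=0x4C14B  (2 entries read)

Access #2 fault: NONE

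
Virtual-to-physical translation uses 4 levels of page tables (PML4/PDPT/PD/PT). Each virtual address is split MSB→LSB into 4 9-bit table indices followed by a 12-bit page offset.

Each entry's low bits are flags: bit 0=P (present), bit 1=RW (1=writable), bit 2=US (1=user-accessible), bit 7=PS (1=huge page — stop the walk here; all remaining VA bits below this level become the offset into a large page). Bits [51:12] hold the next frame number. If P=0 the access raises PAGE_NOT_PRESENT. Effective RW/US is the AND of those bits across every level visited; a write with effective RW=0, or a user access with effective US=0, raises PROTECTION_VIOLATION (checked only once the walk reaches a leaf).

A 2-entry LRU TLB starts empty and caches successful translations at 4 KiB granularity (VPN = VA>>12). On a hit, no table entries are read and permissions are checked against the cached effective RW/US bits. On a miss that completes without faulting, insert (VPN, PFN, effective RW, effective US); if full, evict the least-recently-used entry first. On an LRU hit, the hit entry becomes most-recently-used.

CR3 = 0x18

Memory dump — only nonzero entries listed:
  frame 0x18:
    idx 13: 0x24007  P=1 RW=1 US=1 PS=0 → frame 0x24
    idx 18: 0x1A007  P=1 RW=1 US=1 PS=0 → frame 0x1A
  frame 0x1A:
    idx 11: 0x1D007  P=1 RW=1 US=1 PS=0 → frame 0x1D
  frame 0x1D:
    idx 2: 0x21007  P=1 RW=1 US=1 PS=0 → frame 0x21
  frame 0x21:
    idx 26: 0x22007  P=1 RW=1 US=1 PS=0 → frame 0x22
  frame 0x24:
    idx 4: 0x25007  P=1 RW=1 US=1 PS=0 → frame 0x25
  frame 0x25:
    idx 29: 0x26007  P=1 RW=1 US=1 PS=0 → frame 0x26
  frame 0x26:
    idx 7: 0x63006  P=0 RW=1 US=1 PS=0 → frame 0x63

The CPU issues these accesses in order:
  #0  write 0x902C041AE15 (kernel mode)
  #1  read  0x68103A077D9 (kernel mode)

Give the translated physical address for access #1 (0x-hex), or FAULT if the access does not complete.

Per-access translation:
#0 VA=0x902C041AE15 (w,kernel):
  L0 @0x18[18] → 0x1A007  P=1,RW=1,US=1,PS=0
  L1 @0x1A[11] → 0x1D007  P=1,RW=1,US=1,PS=0
  L2 @0x1D[2] → 0x21007  P=1,RW=1,US=1,PS=0
  L3 @0x21[26] → 0x22007  P=1,RW=1,US=1,PS=0
  ⇒ phys 0x22E15  [4 reads]
#1 VA=0x68103A077D9 (r,kernel):
  L0 @0x18[13] → 0x24007  P=1,RW=1,US=1,PS=0
  L1 @0x24[4] → 0x25007  P=1,RW=1,US=1,PS=0
  L2 @0x25[29] → 0x26007  P=1,RW=1,US=1,PS=0
  L3 @0x26[7] → 0x63006  P=0,RW=1,US=1,PS=0
  ✗ PAGE_NOT_PRESENT  [4 reads]

Access #1 PA: FAULT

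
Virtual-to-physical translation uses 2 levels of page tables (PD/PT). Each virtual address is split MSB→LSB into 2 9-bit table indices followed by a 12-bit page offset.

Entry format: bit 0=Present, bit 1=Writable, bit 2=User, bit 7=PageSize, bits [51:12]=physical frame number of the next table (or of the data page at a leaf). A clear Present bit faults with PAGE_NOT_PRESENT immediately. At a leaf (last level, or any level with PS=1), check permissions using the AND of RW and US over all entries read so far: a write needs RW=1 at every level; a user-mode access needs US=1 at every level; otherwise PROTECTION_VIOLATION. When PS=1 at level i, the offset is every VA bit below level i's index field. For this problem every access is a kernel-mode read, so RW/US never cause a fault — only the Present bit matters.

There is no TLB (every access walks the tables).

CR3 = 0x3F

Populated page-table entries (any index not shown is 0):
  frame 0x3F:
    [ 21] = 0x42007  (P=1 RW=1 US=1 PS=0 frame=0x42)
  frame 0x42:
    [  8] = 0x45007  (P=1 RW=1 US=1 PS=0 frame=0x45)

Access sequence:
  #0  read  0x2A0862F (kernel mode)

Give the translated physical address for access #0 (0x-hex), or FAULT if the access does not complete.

Walk each access:
#0 VA=0x2A0862F (r,kernel):
  lvl0: tbl 0x3F, slot 21 ⇒ 0x42007 (P1/RW1/US1/PS0)
  lvl1: tbl 0x42, slot 8 ⇒ 0x45007 (P1/RW1/US1/PS0)
  → PA=0x4562F  (2 entries read)

Access #0 PA: 0x4562F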